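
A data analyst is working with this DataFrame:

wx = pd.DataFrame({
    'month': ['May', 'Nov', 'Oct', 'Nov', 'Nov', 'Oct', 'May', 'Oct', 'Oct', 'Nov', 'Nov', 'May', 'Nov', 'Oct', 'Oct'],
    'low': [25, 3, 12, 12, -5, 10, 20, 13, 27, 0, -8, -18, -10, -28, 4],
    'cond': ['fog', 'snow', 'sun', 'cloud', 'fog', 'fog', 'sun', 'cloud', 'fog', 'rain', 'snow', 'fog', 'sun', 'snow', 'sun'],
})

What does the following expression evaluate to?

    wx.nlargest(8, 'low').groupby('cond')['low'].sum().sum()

take 8 rows with largest low:
   month  low   cond
8    Oct   27    fog
0    May   25    fog
6    May   20    sun
7    Oct   13  cloud
2    Oct   12    sun
3    Nov   12  cloud
5    Oct   10    fog
14   Oct    4    sun
group by cond, sum of low:
cond
cloud    25
fog      62
sun      36
Name: low, dtype: int64
Reading off the sum of the resulting series, we get 123.

123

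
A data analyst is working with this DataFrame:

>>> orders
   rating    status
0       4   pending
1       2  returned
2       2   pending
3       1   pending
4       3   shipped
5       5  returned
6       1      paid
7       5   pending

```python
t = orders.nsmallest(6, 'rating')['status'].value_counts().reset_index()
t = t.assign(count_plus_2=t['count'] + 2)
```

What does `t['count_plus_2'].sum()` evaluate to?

14

take 6 rows with smallest rating:
   rating    status
3       1   pending
6       1      paid
1       2  returned
2       2   pending
4       3   shipped
0       4   pending
value_counts of status:
status
pending     3
paid        1
returned    1
shipped     1
Name: count, dtype: int64
reset_index():
     status  count
0   pending      3
1      paid      1
2  returned      1
3   shipped      1
add column count_plus_2 = t['count'] + 2:
     status  count  count_plus_2
0   pending      3             5
1      paid      1             3
2  returned      1             3
3   shipped      1             3
Taking the sum of column 'count_plus_2' gives 14.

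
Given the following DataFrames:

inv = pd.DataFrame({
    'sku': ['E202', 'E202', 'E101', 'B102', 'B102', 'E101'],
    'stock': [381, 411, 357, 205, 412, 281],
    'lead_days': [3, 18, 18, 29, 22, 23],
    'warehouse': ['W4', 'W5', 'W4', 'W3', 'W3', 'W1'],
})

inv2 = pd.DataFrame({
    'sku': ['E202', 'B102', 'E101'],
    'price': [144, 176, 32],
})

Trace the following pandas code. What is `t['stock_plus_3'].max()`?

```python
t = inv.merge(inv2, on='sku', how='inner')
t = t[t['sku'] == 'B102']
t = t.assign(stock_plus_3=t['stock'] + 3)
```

merge on 'sku' (how='inner') → 6 rows:
    sku  stock  lead_days warehouse  price
0  E202    381          3        W4    144
1  E202    411         18        W5    144
2  E101    357         18        W4     32
3  B102    205         29        W3    176
4  B102    412         22        W3    176
5  E101    281         23        W1     32
filter rows where sku == 'B102':
    sku  stock  lead_days warehouse  price
3  B102    205         29        W3    176
4  B102    412         22        W3    176
add column stock_plus_3 = t['stock'] + 3:
    sku  stock  lead_days warehouse  price  stock_plus_3
3  B102    205         29        W3    176           208
4  B102    412         22        W3    176           415
Finally, max of column 'stock_plus_3' = 415.

415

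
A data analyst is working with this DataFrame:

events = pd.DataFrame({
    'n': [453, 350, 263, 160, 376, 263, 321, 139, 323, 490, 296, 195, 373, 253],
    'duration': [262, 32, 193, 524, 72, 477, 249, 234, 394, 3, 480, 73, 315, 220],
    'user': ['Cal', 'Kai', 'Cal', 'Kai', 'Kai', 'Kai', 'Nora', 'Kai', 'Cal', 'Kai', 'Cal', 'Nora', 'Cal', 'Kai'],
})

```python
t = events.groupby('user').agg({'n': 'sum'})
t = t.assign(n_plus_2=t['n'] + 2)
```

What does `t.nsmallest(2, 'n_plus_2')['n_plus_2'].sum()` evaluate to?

2228

group by user, sum of n:
         n
user      
Cal   1708
Kai   2031
Nora   516
add column n_plus_2 = t['n'] + 2:
         n  n_plus_2
user                
Cal   1708      1710
Kai   2031      2033
Nora   516       518
take 2 rows with smallest n_plus_2:
         n  n_plus_2
user                
Nora   516       518
Cal   1708      1710
Hence 2228.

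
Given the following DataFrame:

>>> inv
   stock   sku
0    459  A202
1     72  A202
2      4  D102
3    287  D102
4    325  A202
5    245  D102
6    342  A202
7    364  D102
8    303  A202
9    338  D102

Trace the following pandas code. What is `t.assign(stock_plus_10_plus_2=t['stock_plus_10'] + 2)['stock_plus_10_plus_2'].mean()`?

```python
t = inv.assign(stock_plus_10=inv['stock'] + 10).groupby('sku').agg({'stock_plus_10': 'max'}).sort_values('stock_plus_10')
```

add column stock_plus_10 = inv['stock'] + 10:
   stock   sku  stock_plus_10
0    459  A202            469
1     72  A202             82
2      4  D102             14
3    287  D102            297
4    325  A202            335
5    245  D102            255
6    342  A202            352
7    364  D102            374
8    303  A202            313
9    338  D102            348
group by sku, max of stock_plus_10:
      stock_plus_10
sku                
A202            469
D102            374
sort by stock_plus_10:
      stock_plus_10
sku                
D102            374
A202            469
add column stock_plus_10_plus_2 = t['stock_plus_10'] + 2:
      stock_plus_10  stock_plus_10_plus_2
sku                                      
D102            374                   376
A202            469                   471
So mean() = 423.5.

423.5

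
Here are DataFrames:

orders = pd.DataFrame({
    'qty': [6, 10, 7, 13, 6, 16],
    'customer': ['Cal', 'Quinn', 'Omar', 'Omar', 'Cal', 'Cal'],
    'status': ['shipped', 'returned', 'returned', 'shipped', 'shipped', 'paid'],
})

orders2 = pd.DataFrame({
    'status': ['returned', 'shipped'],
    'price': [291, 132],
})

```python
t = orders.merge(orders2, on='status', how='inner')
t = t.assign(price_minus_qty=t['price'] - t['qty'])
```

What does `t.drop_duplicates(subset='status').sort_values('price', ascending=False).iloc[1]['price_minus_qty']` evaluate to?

merge on 'status' (how='inner') → 5 rows:
   qty customer    status  price
0    6      Cal   shipped    132
1   10    Quinn  returned    291
2    7     Omar  returned    291
3   13     Omar   shipped    132
4    6      Cal   shipped    132
add column price_minus_qty = t['price'] - t['qty']:
   qty customer    status  price  price_minus_qty
0    6      Cal   shipped    132              126
1   10    Quinn  returned    291              281
2    7     Omar  returned    291              284
3   13     Omar   shipped    132              119
4    6      Cal   shipped    132              126
drop duplicate status (keep=first):
   qty customer    status  price  price_minus_qty
0    6      Cal   shipped    132              126
1   10    Quinn  returned    291              281
sort by price descending:
   qty customer    status  price  price_minus_qty
1   10    Quinn  returned    291              281
0    6      Cal   shipped    132              126
Hence 126.

126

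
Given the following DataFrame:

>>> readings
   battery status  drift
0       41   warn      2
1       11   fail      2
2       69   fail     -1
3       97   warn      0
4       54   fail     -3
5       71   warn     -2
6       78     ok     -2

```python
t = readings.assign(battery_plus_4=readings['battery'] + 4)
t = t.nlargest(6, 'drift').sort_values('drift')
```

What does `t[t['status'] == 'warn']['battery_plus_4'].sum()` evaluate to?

221

add column battery_plus_4 = readings['battery'] + 4:
   battery status  drift  battery_plus_4
0       41   warn      2              45
1       11   fail      2              15
2       69   fail     -1              73
3       97   warn      0             101
4       54   fail     -3              58
5       71   warn     -2              75
6       78     ok     -2              82
take 6 rows with largest drift:
   battery status  drift  battery_plus_4
0       41   warn      2              45
1       11   fail      2              15
3       97   warn      0             101
2       69   fail     -1              73
5       71   warn     -2              75
6       78     ok     -2              82
sort by drift:
   battery status  drift  battery_plus_4
5       71   warn     -2              75
6       78     ok     -2              82
2       69   fail     -1              73
3       97   warn      0             101
0       41   warn      2              45
1       11   fail      2              15
filter rows where status == 'warn':
   battery status  drift  battery_plus_4
5       71   warn     -2              75
3       97   warn      0             101
0       41   warn      2              45
Hence 221.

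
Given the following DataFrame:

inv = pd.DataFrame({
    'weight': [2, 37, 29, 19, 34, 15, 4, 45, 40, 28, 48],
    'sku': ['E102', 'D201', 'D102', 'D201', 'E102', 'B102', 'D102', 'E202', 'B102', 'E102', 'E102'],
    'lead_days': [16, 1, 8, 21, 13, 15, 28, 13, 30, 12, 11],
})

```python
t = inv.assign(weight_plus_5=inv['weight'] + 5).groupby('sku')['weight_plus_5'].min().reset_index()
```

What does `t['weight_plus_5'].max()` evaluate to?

add column weight_plus_5 = inv['weight'] + 5:
    weight   sku  lead_days  weight_plus_5
0        2  E102         16              7
1       37  D201          1             42
2       29  D102          8             34
3       19  D201         21             24
4       34  E102         13             39
5       15  B102         15             20
6        4  D102         28              9
7       45  E202         13             50
8       40  B102         30             45
9       28  E102         12             33
10      48  E102         11             53
group by sku, min of weight_plus_5:
sku
B102    20
D102     9
D201    24
E102     7
E202    50
Name: weight_plus_5, dtype: int64
reset_index():
    sku  weight_plus_5
0  B102             20
1  D102              9
2  D201             24
3  E102              7
4  E202             50
Then the max of column 'weight_plus_5': 50

50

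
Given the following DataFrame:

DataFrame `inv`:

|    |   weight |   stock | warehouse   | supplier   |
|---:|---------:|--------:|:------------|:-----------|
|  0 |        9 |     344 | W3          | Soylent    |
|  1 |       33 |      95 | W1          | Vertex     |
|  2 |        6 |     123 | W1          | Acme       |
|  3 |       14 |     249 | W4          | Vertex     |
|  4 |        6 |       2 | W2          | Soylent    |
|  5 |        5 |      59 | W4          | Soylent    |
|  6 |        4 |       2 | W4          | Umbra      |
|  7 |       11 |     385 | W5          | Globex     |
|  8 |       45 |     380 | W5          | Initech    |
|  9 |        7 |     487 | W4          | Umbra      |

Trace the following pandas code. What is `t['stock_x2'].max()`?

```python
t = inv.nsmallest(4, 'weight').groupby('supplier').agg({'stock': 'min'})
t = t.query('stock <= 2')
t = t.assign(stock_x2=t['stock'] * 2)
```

4

take 4 rows with smallest weight:
   weight  stock warehouse supplier
6       4      2        W4    Umbra
5       5     59        W4  Soylent
2       6    123        W1     Acme
4       6      2        W2  Soylent
group by supplier, min of stock:
          stock
supplier       
Acme        123
Soylent       2
Umbra         2
filter rows where stock <= 2:
          stock
supplier       
Soylent       2
Umbra         2
add column stock_x2 = t['stock'] * 2:
          stock  stock_x2
supplier                 
Soylent       2         4
Umbra         2         4
So max() = 4.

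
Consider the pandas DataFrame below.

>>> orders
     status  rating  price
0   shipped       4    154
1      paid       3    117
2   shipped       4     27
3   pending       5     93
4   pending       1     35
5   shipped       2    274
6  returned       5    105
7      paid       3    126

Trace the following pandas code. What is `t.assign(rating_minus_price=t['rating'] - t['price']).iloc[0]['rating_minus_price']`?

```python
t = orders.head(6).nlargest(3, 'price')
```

take first 6 rows:
    status  rating  price
0  shipped       4    154
1     paid       3    117
2  shipped       4     27
3  pending       5     93
4  pending       1     35
5  shipped       2    274
take 3 rows with largest price:
    status  rating  price
5  shipped       2    274
0  shipped       4    154
1     paid       3    117
add column rating_minus_price = t['rating'] - t['price']:
    status  rating  price  rating_minus_price
5  shipped       2    274                -272
0  shipped       4    154                -150
1     paid       3    117                -114
The value at position 0, column 'rating_minus_price' is -272.

-272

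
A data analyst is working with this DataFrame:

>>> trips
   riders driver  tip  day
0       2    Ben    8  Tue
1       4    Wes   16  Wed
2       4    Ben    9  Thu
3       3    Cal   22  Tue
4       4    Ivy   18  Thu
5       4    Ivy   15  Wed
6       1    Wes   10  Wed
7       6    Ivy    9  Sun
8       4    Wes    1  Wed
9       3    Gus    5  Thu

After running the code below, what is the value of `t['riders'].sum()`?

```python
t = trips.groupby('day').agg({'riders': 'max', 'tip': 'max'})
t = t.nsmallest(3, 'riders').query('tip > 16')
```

7

group by day: max(riders), max(tip):
     riders  tip
day             
Sun       6    9
Thu       4   18
Tue       3   22
Wed       4   16
take 3 rows with smallest riders:
     riders  tip
day             
Tue       3   22
Thu       4   18
Wed       4   16
filter rows where tip > 16:
     riders  tip
day             
Tue       3   22
Thu       4   18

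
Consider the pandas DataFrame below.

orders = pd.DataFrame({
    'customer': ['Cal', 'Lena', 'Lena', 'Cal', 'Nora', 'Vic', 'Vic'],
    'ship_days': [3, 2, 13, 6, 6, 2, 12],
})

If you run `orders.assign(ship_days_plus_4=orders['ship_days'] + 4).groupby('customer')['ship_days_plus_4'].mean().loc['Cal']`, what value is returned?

add column ship_days_plus_4 = orders['ship_days'] + 4:
  customer  ship_days  ship_days_plus_4
0      Cal          3                 7
1     Lena          2                 6
2     Lena         13                17
3      Cal          6                10
4     Nora          6                10
5      Vic          2                 6
6      Vic         12                16
group by customer, mean of ship_days_plus_4:
customer
Cal      8.5
Lena    11.5
Nora    10.0
Vic     11.0
Name: ship_days_plus_4, dtype: float64

8.5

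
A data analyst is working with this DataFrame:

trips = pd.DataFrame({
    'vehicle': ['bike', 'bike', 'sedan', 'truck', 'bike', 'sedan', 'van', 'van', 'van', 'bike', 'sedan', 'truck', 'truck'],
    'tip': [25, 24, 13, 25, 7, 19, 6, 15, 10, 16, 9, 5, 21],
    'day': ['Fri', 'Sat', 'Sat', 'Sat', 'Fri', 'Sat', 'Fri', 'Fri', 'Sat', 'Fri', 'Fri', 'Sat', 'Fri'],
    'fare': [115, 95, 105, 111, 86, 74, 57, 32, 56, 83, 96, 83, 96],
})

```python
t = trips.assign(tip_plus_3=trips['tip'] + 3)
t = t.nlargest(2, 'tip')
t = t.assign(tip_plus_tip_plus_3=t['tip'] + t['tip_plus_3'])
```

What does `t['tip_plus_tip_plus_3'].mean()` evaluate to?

53.0

add column tip_plus_3 = trips['tip'] + 3:
   vehicle  tip  day  fare  tip_plus_3
0     bike   25  Fri   115          28
1     bike   24  Sat    95          27
2    sedan   13  Sat   105          16
3    truck   25  Sat   111          28
4     bike    7  Fri    86          10
5    sedan   19  Sat    74          22
6      van    6  Fri    57           9
7      van   15  Fri    32          18
8      van   10  Sat    56          13
9     bike   16  Fri    83          19
10   sedan    9  Fri    96          12
11   truck    5  Sat    83           8
12   truck   21  Fri    96          24
take 2 rows with largest tip:
  vehicle  tip  day  fare  tip_plus_3
0    bike   25  Fri   115          28
3   truck   25  Sat   111          28
add column tip_plus_tip_plus_3 = t['tip'] + t['tip_plus_3']:
  vehicle  tip  day  fare  tip_plus_3  tip_plus_tip_plus_3
0    bike   25  Fri   115          28                   53
3   truck   25  Sat   111          28                   53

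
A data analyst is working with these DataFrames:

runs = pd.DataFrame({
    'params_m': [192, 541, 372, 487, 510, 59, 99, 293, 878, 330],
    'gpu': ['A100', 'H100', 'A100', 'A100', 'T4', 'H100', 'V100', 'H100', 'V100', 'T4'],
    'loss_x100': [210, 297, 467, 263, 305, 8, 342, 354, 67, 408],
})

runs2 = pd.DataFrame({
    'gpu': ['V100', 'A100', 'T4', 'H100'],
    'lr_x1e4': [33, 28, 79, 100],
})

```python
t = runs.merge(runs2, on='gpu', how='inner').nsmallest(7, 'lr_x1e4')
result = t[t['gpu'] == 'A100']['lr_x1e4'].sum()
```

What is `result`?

84

merge on 'gpu' (how='inner') → 10 rows:
   params_m   gpu  loss_x100  lr_x1e4
0       192  A100        210       28
1       541  H100        297      100
2       372  A100        467       28
3       487  A100        263       28
4       510    T4        305       79
5        59  H100          8      100
6        99  V100        342       33
7       293  H100        354      100
8       878  V100         67       33
9       330    T4        408       79
take 7 rows with smallest lr_x1e4:
   params_m   gpu  loss_x100  lr_x1e4
0       192  A100        210       28
2       372  A100        467       28
3       487  A100        263       28
6        99  V100        342       33
8       878  V100         67       33
4       510    T4        305       79
9       330    T4        408       79
filter rows where gpu == 'A100':
   params_m   gpu  loss_x100  lr_x1e4
0       192  A100        210       28
2       372  A100        467       28
3       487  A100        263       28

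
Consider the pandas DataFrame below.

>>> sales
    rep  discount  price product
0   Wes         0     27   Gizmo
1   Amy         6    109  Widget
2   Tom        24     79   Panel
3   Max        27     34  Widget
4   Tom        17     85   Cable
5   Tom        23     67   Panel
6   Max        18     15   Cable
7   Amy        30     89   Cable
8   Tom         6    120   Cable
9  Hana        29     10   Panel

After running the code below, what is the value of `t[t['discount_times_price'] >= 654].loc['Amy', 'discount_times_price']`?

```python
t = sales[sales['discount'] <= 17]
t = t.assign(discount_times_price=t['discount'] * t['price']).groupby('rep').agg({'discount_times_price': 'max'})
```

654

filter rows where discount <= 17:
   rep  discount  price product
0  Wes         0     27   Gizmo
1  Amy         6    109  Widget
4  Tom        17     85   Cable
8  Tom         6    120   Cable
add column discount_times_price = t['discount'] * t['price']:
   rep  discount  price product  discount_times_price
0  Wes         0     27   Gizmo                     0
1  Amy         6    109  Widget                   654
4  Tom        17     85   Cable                  1445
8  Tom         6    120   Cable                   720
group by rep, max of discount_times_price:
     discount_times_price
rep                      
Amy                   654
Tom                  1445
Wes                     0
filter rows where discount_times_price >= 654:
     discount_times_price
rep                      
Amy                   654
Tom                  1445
Finally, value at row 'Amy', column 'discount_times_price' = 654.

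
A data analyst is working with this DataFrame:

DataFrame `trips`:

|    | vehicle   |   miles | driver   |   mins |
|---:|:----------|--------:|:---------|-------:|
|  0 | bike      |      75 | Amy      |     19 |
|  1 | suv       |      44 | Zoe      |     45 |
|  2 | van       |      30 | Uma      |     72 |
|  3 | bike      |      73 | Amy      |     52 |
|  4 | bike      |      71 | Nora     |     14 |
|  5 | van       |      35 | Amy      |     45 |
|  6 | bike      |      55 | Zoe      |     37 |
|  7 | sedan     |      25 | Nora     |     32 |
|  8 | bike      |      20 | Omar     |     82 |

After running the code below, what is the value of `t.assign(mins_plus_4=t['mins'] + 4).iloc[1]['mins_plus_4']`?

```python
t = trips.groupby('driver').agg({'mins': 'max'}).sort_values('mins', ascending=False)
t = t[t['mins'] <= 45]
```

36

group by driver, max of mins:
        mins
driver      
Amy       52
Nora      32
Omar      82
Uma       72
Zoe       45
sort by mins descending:
        mins
driver      
Omar      82
Uma       72
Amy       52
Zoe       45
Nora      32
filter rows where mins <= 45:
        mins
driver      
Zoe       45
Nora      32
add column mins_plus_4 = t['mins'] + 4:
        mins  mins_plus_4
driver                   
Zoe       45           49
Nora      32           36
Taking the value at position 1, column 'mins_plus_4' gives 36.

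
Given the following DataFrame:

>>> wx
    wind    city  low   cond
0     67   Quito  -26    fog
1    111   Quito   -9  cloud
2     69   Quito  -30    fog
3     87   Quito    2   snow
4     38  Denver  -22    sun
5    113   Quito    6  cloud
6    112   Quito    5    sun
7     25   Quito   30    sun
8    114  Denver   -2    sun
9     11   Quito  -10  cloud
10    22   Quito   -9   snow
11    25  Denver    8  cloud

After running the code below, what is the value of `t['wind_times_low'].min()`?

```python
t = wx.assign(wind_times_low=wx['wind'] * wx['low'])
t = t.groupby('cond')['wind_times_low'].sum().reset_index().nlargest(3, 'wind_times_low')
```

-231

add column wind_times_low = wx['wind'] * wx['low']:
    wind    city  low   cond  wind_times_low
0     67   Quito  -26    fog           -1742
1    111   Quito   -9  cloud            -999
2     69   Quito  -30    fog           -2070
3     87   Quito    2   snow             174
4     38  Denver  -22    sun            -836
5    113   Quito    6  cloud             678
6    112   Quito    5    sun             560
7     25   Quito   30    sun             750
8    114  Denver   -2    sun            -228
9     11   Quito  -10  cloud            -110
10    22   Quito   -9   snow            -198
11    25  Denver    8  cloud             200
group by cond, sum of wind_times_low:
cond
cloud    -231
fog     -3812
snow      -24
sun       246
Name: wind_times_low, dtype: int64
reset_index():
    cond  wind_times_low
0  cloud            -231
1    fog           -3812
2   snow             -24
3    sun             246
take 3 rows with largest wind_times_low:
    cond  wind_times_low
3    sun             246
2   snow             -24
0  cloud            -231
Hence -231.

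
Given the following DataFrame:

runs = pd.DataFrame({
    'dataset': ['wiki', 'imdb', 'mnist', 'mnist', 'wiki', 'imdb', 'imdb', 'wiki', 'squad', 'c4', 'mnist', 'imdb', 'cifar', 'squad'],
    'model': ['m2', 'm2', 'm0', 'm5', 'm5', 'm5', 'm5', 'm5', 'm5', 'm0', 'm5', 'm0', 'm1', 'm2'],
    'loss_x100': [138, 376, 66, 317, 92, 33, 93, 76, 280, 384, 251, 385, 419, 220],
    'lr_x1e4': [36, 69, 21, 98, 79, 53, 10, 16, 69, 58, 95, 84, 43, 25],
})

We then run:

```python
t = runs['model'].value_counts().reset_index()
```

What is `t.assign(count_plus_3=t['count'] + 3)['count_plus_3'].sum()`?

value_counts of model:
model
m5    7
m2    3
m0    3
m1    1
Name: count, dtype: int64
reset_index():
  model  count
0    m5      7
1    m2      3
2    m0      3
3    m1      1
add column count_plus_3 = t['count'] + 3:
  model  count  count_plus_3
0    m5      7            10
1    m2      3             6
2    m0      3             6
3    m1      1             4
Taking the sum of column 'count_plus_3' gives 26.

26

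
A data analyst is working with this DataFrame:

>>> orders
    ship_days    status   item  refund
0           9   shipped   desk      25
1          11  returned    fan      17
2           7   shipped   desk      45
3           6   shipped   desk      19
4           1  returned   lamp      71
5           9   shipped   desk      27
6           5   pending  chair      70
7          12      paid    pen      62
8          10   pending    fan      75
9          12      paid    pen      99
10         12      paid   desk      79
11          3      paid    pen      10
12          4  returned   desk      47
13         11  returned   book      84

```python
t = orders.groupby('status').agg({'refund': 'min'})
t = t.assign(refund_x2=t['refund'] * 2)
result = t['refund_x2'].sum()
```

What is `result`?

group by status, min of refund:
          refund
status          
paid          10
pending       70
returned      17
shipped       19
add column refund_x2 = t['refund'] * 2:
          refund  refund_x2
status                     
paid          10         20
pending       70        140
returned      17         34
shipped       19         38
Finally, sum of column 'refund_x2' = 232.

232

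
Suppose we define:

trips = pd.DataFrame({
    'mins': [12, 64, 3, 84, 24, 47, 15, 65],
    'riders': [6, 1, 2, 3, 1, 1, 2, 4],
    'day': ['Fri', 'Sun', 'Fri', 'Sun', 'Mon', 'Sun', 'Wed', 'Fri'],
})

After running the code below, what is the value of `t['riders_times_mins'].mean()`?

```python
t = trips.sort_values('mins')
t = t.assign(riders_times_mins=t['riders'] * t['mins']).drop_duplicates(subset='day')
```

sort by mins:
   mins  riders  day
2     3       2  Fri
0    12       6  Fri
6    15       2  Wed
4    24       1  Mon
5    47       1  Sun
1    64       1  Sun
7    65       4  Fri
3    84       3  Sun
add column riders_times_mins = t['riders'] * t['mins']:
   mins  riders  day  riders_times_mins
2     3       2  Fri                  6
0    12       6  Fri                 72
6    15       2  Wed                 30
4    24       1  Mon                 24
5    47       1  Sun                 47
1    64       1  Sun                 64
7    65       4  Fri                260
3    84       3  Sun                252
drop duplicate day (keep=first):
   mins  riders  day  riders_times_mins
2     3       2  Fri                  6
6    15       2  Wed                 30
4    24       1  Mon                 24
5    47       1  Sun                 47

26.75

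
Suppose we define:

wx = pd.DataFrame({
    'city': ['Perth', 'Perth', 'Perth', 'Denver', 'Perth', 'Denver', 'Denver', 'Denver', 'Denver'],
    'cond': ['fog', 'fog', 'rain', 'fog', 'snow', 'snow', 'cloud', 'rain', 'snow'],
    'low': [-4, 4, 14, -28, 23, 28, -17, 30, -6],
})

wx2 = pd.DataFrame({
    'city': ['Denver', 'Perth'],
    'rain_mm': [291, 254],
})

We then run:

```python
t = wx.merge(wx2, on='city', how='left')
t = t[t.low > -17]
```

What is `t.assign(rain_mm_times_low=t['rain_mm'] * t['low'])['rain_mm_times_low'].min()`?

merge on 'city' (how='left') → 9 rows:
     city   cond  low  rain_mm
0   Perth    fog   -4      254
1   Perth    fog    4      254
2   Perth   rain   14      254
3  Denver    fog  -28      291
4   Perth   snow   23      254
5  Denver   snow   28      291
6  Denver  cloud  -17      291
7  Denver   rain   30      291
8  Denver   snow   -6      291
filter rows where low > -17:
     city  cond  low  rain_mm
0   Perth   fog   -4      254
1   Perth   fog    4      254
2   Perth  rain   14      254
4   Perth  snow   23      254
5  Denver  snow   28      291
7  Denver  rain   30      291
8  Denver  snow   -6      291
add column rain_mm_times_low = t['rain_mm'] * t['low']:
     city  cond  low  rain_mm  rain_mm_times_low
0   Perth   fog   -4      254              -1016
1   Perth   fog    4      254               1016
2   Perth  rain   14      254               3556
4   Perth  snow   23      254               5842
5  Denver  snow   28      291               8148
7  Denver  rain   30      291               8730
8  Denver  snow   -6      291              -1746
Taking the min of column 'rain_mm_times_low' gives -1746.

-1746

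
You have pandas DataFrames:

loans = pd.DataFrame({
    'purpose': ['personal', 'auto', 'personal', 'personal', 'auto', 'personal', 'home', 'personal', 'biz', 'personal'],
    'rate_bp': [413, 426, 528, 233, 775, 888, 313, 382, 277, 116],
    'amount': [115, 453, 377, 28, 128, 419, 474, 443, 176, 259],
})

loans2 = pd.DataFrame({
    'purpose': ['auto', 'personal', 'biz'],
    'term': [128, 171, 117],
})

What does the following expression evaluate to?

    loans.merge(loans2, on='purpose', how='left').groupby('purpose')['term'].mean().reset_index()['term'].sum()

416.0

merge on 'purpose' (how='left') → 10 rows:
    purpose  rate_bp  amount   term
0  personal      413     115  171.0
1      auto      426     453  128.0
2  personal      528     377  171.0
3  personal      233      28  171.0
4      auto      775     128  128.0
5  personal      888     419  171.0
6      home      313     474    NaN
7  personal      382     443  171.0
8       biz      277     176  117.0
9  personal      116     259  171.0
group by purpose, mean of term:
purpose
auto        128.0
biz         117.0
home          NaN
personal    171.0
Name: term, dtype: float64
reset_index():
    purpose   term
0      auto  128.0
1       biz  117.0
2      home    NaN
3  personal  171.0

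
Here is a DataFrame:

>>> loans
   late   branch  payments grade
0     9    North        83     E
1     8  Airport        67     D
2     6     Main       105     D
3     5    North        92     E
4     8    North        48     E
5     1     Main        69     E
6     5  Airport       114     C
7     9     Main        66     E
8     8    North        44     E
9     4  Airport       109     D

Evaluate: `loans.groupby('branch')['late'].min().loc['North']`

5

group by branch, min of late:
branch
Airport    4
Main       1
North      5
Name: late, dtype: int64
So loc['North'] = 5.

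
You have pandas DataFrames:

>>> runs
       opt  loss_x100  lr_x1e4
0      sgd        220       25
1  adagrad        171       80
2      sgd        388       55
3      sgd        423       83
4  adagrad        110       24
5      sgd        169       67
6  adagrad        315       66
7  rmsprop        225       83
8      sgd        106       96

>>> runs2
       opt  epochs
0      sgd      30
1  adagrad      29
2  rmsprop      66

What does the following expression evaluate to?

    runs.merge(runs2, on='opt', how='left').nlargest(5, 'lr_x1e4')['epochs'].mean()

merge on 'opt' (how='left') → 9 rows:
       opt  loss_x100  lr_x1e4  epochs
0      sgd        220       25      30
1  adagrad        171       80      29
2      sgd        388       55      30
3      sgd        423       83      30
4  adagrad        110       24      29
5      sgd        169       67      30
6  adagrad        315       66      29
7  rmsprop        225       83      66
8      sgd        106       96      30
take 5 rows with largest lr_x1e4:
       opt  loss_x100  lr_x1e4  epochs
8      sgd        106       96      30
3      sgd        423       83      30
7  rmsprop        225       83      66
1  adagrad        171       80      29
5      sgd        169       67      30
Then the mean of column 'epochs': 37.0

37.0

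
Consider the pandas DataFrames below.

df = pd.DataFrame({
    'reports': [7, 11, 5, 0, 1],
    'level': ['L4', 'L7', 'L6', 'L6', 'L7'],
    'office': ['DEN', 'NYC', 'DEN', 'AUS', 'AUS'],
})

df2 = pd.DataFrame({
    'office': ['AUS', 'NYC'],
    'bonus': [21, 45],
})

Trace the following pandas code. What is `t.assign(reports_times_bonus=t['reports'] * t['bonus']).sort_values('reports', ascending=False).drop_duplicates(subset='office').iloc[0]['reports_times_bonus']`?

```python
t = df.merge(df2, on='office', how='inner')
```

495

merge on 'office' (how='inner') → 3 rows:
   reports level office  bonus
0       11    L7    NYC     45
1        0    L6    AUS     21
2        1    L7    AUS     21
add column reports_times_bonus = t['reports'] * t['bonus']:
   reports level office  bonus  reports_times_bonus
0       11    L7    NYC     45                  495
1        0    L6    AUS     21                    0
2        1    L7    AUS     21                   21
sort by reports descending:
   reports level office  bonus  reports_times_bonus
0       11    L7    NYC     45                  495
2        1    L7    AUS     21                   21
1        0    L6    AUS     21                    0
drop duplicate office (keep=first):
   reports level office  bonus  reports_times_bonus
0       11    L7    NYC     45                  495
2        1    L7    AUS     21                   21
value at position 0, column 'reports_times_bonus' → 495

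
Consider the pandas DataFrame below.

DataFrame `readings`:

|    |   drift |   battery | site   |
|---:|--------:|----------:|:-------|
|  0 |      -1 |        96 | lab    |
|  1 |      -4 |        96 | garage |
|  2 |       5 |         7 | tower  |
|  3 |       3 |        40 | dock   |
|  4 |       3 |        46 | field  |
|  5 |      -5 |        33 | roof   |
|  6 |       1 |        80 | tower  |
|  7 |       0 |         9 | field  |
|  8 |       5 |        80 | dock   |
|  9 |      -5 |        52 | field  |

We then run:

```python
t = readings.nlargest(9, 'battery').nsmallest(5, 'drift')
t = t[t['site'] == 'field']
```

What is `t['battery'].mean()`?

30.5

take 9 rows with largest battery:
   drift  battery    site
0     -1       96     lab
1     -4       96  garage
6      1       80   tower
8      5       80    dock
9     -5       52   field
4      3       46   field
3      3       40    dock
5     -5       33    roof
7      0        9   field
take 5 rows with smallest drift:
   drift  battery    site
9     -5       52   field
5     -5       33    roof
1     -4       96  garage
0     -1       96     lab
7      0        9   field
filter rows where site == 'field':
   drift  battery   site
9     -5       52  field
7      0        9  field
Hence 30.5.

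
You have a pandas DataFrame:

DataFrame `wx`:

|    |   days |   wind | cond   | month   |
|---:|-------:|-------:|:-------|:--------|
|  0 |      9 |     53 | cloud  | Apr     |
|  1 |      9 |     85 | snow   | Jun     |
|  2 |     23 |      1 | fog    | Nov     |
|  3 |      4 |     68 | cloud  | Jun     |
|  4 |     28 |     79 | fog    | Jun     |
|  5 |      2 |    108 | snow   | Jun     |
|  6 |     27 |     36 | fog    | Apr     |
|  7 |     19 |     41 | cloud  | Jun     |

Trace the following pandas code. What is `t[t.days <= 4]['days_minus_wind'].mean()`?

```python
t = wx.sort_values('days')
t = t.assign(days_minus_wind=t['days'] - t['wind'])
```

sort by days:
   days  wind   cond month
5     2   108   snow   Jun
3     4    68  cloud   Jun
0     9    53  cloud   Apr
1     9    85   snow   Jun
7    19    41  cloud   Jun
2    23     1    fog   Nov
6    27    36    fog   Apr
4    28    79    fog   Jun
add column days_minus_wind = t['days'] - t['wind']:
   days  wind   cond month  days_minus_wind
5     2   108   snow   Jun             -106
3     4    68  cloud   Jun              -64
0     9    53  cloud   Apr              -44
1     9    85   snow   Jun              -76
7    19    41  cloud   Jun              -22
2    23     1    fog   Nov               22
6    27    36    fog   Apr               -9
4    28    79    fog   Jun              -51
filter rows where days <= 4:
   days  wind   cond month  days_minus_wind
5     2   108   snow   Jun             -106
3     4    68  cloud   Jun              -64

-85.0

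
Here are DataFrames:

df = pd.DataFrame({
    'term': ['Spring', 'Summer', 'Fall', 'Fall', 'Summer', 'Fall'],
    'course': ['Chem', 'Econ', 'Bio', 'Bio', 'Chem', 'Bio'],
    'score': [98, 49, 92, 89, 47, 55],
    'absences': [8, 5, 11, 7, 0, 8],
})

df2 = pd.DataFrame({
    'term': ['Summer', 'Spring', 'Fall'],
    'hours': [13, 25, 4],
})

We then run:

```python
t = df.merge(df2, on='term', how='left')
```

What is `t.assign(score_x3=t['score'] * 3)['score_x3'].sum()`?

1290

merge on 'term' (how='left') → 6 rows:
     term course  score  absences  hours
0  Spring   Chem     98         8     25
1  Summer   Econ     49         5     13
2    Fall    Bio     92        11      4
3    Fall    Bio     89         7      4
4  Summer   Chem     47         0     13
5    Fall    Bio     55         8      4
add column score_x3 = t['score'] * 3:
     term course  score  absences  hours  score_x3
0  Spring   Chem     98         8     25       294
1  Summer   Econ     49         5     13       147
2    Fall    Bio     92        11      4       276
3    Fall    Bio     89         7      4       267
4  Summer   Chem     47         0     13       141
5    Fall    Bio     55         8      4       165
sum of column 'score_x3' → 1290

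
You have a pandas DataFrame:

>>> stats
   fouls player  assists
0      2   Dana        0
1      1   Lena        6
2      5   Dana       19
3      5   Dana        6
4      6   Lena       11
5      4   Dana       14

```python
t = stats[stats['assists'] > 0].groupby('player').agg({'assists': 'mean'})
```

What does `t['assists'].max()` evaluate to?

filter rows where assists > 0:
   fouls player  assists
1      1   Lena        6
2      5   Dana       19
3      5   Dana        6
4      6   Lena       11
5      4   Dana       14
group by player, mean of assists:
        assists
player         
Dana       13.0
Lena        8.5
The max of column 'assists' is 13.0.

13.0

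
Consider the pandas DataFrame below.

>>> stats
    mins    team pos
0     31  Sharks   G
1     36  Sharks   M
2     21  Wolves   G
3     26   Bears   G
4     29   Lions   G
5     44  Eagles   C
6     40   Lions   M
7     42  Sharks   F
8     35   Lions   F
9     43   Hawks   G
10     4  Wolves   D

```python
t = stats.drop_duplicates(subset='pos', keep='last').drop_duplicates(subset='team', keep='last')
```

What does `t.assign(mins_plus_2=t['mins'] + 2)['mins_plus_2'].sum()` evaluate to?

134

drop duplicate pos (keep=last):
    mins    team pos
5     44  Eagles   C
6     40   Lions   M
8     35   Lions   F
9     43   Hawks   G
10     4  Wolves   D
drop duplicate team (keep=last):
    mins    team pos
5     44  Eagles   C
8     35   Lions   F
9     43   Hawks   G
10     4  Wolves   D
add column mins_plus_2 = t['mins'] + 2:
    mins    team pos  mins_plus_2
5     44  Eagles   C           46
8     35   Lions   F           37
9     43   Hawks   G           45
10     4  Wolves   D            6
So sum() = 134.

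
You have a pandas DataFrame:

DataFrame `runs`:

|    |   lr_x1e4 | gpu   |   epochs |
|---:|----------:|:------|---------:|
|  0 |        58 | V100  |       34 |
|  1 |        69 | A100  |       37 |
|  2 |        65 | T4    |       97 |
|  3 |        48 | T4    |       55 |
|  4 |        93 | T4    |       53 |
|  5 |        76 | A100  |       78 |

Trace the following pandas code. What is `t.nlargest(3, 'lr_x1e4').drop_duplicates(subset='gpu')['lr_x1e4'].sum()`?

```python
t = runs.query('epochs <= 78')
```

169

filter rows where epochs <= 78:
   lr_x1e4   gpu  epochs
0       58  V100      34
1       69  A100      37
3       48    T4      55
4       93    T4      53
5       76  A100      78
take 3 rows with largest lr_x1e4:
   lr_x1e4   gpu  epochs
4       93    T4      53
5       76  A100      78
1       69  A100      37
drop duplicate gpu (keep=first):
   lr_x1e4   gpu  epochs
4       93    T4      53
5       76  A100      78
Finally, sum of column 'lr_x1e4' = 169.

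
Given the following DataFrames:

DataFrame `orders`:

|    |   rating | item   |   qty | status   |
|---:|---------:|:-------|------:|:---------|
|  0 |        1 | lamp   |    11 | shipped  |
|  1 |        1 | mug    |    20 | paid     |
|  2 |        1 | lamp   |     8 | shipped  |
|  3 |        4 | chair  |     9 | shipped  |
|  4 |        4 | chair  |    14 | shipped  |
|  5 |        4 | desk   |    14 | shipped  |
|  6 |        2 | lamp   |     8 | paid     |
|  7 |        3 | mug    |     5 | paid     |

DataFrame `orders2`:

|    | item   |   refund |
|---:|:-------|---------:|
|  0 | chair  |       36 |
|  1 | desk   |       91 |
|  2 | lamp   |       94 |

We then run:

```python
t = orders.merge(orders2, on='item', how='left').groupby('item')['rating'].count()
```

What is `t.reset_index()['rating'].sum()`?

8

merge on 'item' (how='left') → 8 rows:
   rating   item  qty   status  refund
0       1   lamp   11  shipped    94.0
1       1    mug   20     paid     NaN
2       1   lamp    8  shipped    94.0
3       4  chair    9  shipped    36.0
4       4  chair   14  shipped    36.0
5       4   desk   14  shipped    91.0
6       2   lamp    8     paid    94.0
7       3    mug    5     paid     NaN
group by item, count of rating:
item
chair    2
desk     1
lamp     3
mug      2
Name: rating, dtype: int64
reset_index():
    item  rating
0  chair       2
1   desk       1
2   lamp       3
3    mug       2
Hence 8.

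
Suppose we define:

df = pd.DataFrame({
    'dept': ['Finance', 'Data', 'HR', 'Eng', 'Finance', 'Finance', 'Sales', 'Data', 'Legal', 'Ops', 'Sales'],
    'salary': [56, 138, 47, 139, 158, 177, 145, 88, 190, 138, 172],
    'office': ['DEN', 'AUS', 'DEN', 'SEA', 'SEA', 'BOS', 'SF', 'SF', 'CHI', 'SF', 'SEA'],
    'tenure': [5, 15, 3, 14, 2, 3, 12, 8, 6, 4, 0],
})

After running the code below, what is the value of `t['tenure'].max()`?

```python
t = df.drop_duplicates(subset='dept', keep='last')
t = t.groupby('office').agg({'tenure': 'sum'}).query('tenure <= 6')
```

drop duplicate dept (keep=last):
       dept  salary office  tenure
2        HR      47    DEN       3
3       Eng     139    SEA      14
5   Finance     177    BOS       3
7      Data      88     SF       8
8     Legal     190    CHI       6
9       Ops     138     SF       4
10    Sales     172    SEA       0
group by office, sum of tenure:
        tenure
office        
BOS          3
CHI          6
DEN          3
SEA         14
SF          12
filter rows where tenure <= 6:
        tenure
office        
BOS          3
CHI          6
DEN          3
So max() = 6.

6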